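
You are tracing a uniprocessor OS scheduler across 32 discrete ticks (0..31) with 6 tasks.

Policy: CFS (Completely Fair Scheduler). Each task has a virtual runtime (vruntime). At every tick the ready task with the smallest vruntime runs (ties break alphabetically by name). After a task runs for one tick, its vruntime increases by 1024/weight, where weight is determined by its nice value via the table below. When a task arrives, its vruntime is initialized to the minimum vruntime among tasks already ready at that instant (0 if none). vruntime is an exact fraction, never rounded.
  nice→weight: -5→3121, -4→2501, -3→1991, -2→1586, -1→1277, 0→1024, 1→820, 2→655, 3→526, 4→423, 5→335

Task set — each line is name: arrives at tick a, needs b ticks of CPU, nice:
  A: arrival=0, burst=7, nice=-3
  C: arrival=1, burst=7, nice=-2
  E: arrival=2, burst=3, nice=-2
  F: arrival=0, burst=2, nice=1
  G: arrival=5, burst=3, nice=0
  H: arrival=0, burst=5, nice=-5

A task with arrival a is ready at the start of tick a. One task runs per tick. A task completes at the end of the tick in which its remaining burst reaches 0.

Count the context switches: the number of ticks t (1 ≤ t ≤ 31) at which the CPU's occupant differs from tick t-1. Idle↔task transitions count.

t=0: vr[A=0 F=0 H=0] → run A
t=1: vr[A=1024/1991 C=0 F=0 H=0] → run C
t=2: vr[A=1024/1991 C=512/793 E=0 F=0 H=0] → run E
t=3: vr[A=1024/1991 C=512/793 E=512/793 F=0 H=0] → run F
t=4: vr[A=1024/1991 C=512/793 E=512/793 F=256/205 H=0] → run H
t=5: vr[A=1024/1991 C=512/793 E=512/793 F=256/205 G=1024/3121 H=1024/3121] → run G
t=6: vr[A=1024/1991 C=512/793 E=512/793 F=256/205 G=4145/3121 H=1024/3121] → run H
t=7: vr[A=1024/1991 C=512/793 E=512/793 F=256/205 G=4145/3121 H=2048/3121] → run A
t=8: vr[A=2048/1991 C=512/793 E=512/793 F=256/205 G=4145/3121 H=2048/3121] → run C
t=9: vr[A=2048/1991 C=1024/793 E=512/793 F=256/205 G=4145/3121 H=2048/3121] → run E
t=10: vr[A=2048/1991 C=1024/793 E=1024/793 F=256/205 G=4145/3121 H=2048/3121] → run H
t=11: vr[A=2048/1991 C=1024/793 E=1024/793 F=256/205 G=4145/3121 H=3072/3121] → run H
t=12: vr[A=2048/1991 C=1024/793 E=1024/793 F=256/205 G=4145/3121 H=4096/3121] → run A
t=13: vr[A=3072/1991 C=1024/793 E=1024/793 F=256/205 G=4145/3121 H=4096/3121] → run F
t=14: vr[A=3072/1991 C=1024/793 E=1024/793 G=4145/3121 H=4096/3121] → run C
t=15: vr[A=3072/1991 C=1536/793 E=1024/793 G=4145/3121 H=4096/3121] → run E
t=16: vr[A=3072/1991 C=1536/793 G=4145/3121 H=4096/3121] → run H
t=17: vr[A=3072/1991 C=1536/793 G=4145/3121] → run G
t=18: vr[A=3072/1991 C=1536/793 G=7266/3121] → run A
t=19: vr[A=4096/1991 C=1536/793 G=7266/3121] → run C
t=20: vr[A=4096/1991 C=2048/793 G=7266/3121] → run A
t=21: vr[A=5120/1991 C=2048/793 G=7266/3121] → run G
t=22: vr[A=5120/1991 C=2048/793] → run A
t=23: vr[A=6144/1991 C=2048/793] → run C
t=24: vr[A=6144/1991 C=2560/793] → run A
t=25: vr[C=2560/793] → run C
t=26: vr[C=3072/793] → run C
t=27: (idle)
t=28: (idle)
t=29: (idle)
t=30: (idle)
t=31: (idle)

context switches = 25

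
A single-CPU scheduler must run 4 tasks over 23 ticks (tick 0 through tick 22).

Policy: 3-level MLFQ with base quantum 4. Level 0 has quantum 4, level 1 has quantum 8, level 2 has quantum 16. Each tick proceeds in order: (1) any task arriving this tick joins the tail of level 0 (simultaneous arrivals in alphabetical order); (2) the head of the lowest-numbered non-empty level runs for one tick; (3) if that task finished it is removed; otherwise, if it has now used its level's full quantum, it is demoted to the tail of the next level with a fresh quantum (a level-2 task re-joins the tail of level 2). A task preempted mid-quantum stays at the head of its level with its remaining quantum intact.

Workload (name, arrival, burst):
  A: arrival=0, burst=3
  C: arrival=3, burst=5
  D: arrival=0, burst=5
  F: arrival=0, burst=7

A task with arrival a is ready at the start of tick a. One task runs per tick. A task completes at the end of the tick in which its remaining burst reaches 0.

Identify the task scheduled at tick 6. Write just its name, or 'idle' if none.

running at tick 6 = D

t=0: L0/L1/L2 = ADF/-/- → run A
t=1: L0/L1/L2 = ADF/-/- → run A
t=2: L0/L1/L2 = ADF/-/- → run A
t=3: L0/L1/L2 = DFC/-/- → run D
t=4: L0/L1/L2 = DFC/-/- → run D
t=5: L0/L1/L2 = DFC/-/- → run D
t=6: L0/L1/L2 = DFC/-/- → run D
t=7: L0/L1/L2 = FC/D/- → run F
t=8: L0/L1/L2 = FC/D/- → run F
t=9: L0/L1/L2 = FC/D/- → run F
t=10: L0/L1/L2 = FC/D/- → run F
t=11: L0/L1/L2 = C/DF/- → run C
t=12: L0/L1/L2 = C/DF/- → run C
t=13: L0/L1/L2 = C/DF/- → run C
t=14: L0/L1/L2 = C/DF/- → run C
t=15: L0/L1/L2 = -/DFC/- → run D
t=16: L0/L1/L2 = -/FC/- → run F
t=17: L0/L1/L2 = -/FC/- → run F
t=18: L0/L1/L2 = -/FC/- → run F
t=19: L0/L1/L2 = -/C/- → run C
t=20: (idle)
t=21: (idle)
t=22: (idle)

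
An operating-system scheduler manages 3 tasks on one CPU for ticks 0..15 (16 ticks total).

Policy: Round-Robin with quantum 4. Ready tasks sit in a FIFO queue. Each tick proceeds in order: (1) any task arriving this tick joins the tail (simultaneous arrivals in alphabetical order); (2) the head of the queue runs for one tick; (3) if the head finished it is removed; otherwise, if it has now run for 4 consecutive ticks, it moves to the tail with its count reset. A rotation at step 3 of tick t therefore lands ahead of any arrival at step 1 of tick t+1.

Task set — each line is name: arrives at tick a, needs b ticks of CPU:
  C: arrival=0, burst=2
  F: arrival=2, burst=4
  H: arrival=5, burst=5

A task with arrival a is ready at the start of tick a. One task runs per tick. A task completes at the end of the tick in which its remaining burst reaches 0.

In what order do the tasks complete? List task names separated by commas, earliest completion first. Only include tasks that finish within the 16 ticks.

completion order = C, F, H

t=0: queue=[C] q_used=0 → run C
t=1: queue=[C] q_used=1 → run C
t=2: queue=[F] q_used=0 → run F
t=3: queue=[F] q_used=1 → run F
t=4: queue=[F] q_used=2 → run F
t=5: queue=[F,H] q_used=3 → run F
t=6: queue=[H] q_used=0 → run H
t=7: queue=[H] q_used=1 → run H
t=8: queue=[H] q_used=2 → run H
t=9: queue=[H] q_used=3 → run H
t=10: queue=[H] q_used=0 → run H
t=11: (idle)
t=12: (idle)
t=13: (idle)
t=14: (idle)
t=15: (idle)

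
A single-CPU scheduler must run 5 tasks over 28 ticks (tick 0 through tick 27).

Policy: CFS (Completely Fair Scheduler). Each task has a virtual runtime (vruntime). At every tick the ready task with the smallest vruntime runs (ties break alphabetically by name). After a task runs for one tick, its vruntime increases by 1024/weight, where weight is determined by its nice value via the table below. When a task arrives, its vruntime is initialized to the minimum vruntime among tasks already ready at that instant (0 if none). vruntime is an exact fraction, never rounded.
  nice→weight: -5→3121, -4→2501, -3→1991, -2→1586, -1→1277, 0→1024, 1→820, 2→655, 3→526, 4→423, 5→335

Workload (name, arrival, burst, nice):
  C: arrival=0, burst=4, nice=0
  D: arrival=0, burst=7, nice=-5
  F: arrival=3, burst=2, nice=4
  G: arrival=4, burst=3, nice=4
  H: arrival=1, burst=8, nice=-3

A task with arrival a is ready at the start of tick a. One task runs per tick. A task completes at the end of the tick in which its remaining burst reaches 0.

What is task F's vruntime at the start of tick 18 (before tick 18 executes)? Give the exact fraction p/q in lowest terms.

vruntime(F, start of tick 18) = 3629056/1320183

t=0: vr[C=0 D=0] → run C
t=1: vr[C=1 D=0 H=0] → run D
t=2: vr[C=1 D=1024/3121 H=0] → run H
t=3: vr[C=1 D=1024/3121 F=1024/3121 H=1024/1991] → run D
t=4: vr[C=1 D=2048/3121 F=1024/3121 G=1024/3121 H=1024/1991] → run F
t=5: vr[C=1 D=2048/3121 F=3629056/1320183 G=1024/3121 H=1024/1991] → run G
t=6: vr[C=1 D=2048/3121 F=3629056/1320183 G=3629056/1320183 H=1024/1991] → run H
t=7: vr[C=1 D=2048/3121 F=3629056/1320183 G=3629056/1320183 H=2048/1991] → run D
t=8: vr[C=1 D=3072/3121 F=3629056/1320183 G=3629056/1320183 H=2048/1991] → run D
t=9: vr[C=1 D=4096/3121 F=3629056/1320183 G=3629056/1320183 H=2048/1991] → run C
t=10: vr[C=2 D=4096/3121 F=3629056/1320183 G=3629056/1320183 H=2048/1991] → run H
t=11: vr[C=2 D=4096/3121 F=3629056/1320183 G=3629056/1320183 H=3072/1991] → run D
t=12: vr[C=2 D=5120/3121 F=3629056/1320183 G=3629056/1320183 H=3072/1991] → run H
t=13: vr[C=2 D=5120/3121 F=3629056/1320183 G=3629056/1320183 H=4096/1991] → run D
t=14: vr[C=2 D=6144/3121 F=3629056/1320183 G=3629056/1320183 H=4096/1991] → run D
t=15: vr[C=2 F=3629056/1320183 G=3629056/1320183 H=4096/1991] → run C
t=16: vr[C=3 F=3629056/1320183 G=3629056/1320183 H=4096/1991] → run H
t=17: vr[C=3 F=3629056/1320183 G=3629056/1320183 H=5120/1991] → run H
t=18: vr[C=3 F=3629056/1320183 G=3629056/1320183 H=6144/1991] → run F
t=19: vr[C=3 G=3629056/1320183 H=6144/1991] → run G
t=20: vr[C=3 G=6824960/1320183 H=6144/1991] → run C
t=21: vr[G=6824960/1320183 H=6144/1991] → run H
t=22: vr[G=6824960/1320183 H=7168/1991] → run H
t=23: vr[G=6824960/1320183] → run G
t=24: (idle)
t=25: (idle)
t=26: (idle)
t=27: (idle)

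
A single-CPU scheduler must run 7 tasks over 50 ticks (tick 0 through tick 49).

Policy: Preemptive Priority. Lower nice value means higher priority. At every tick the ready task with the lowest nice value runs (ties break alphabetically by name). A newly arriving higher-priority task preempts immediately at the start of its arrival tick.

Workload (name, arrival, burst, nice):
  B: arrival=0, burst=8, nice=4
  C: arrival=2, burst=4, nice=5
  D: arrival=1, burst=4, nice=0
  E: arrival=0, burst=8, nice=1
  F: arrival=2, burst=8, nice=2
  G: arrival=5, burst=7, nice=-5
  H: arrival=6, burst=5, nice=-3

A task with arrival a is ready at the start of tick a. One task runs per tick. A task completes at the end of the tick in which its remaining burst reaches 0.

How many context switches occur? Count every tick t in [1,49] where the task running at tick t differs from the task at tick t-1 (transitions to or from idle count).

t=0: ready={B,E} → run E
t=1: ready={B,D,E} → run D
t=2: ready={B,C,D,E,F} → run D
t=3: ready={B,C,D,E,F} → run D
t=4: ready={B,C,D,E,F} → run D
t=5: ready={B,C,E,F,G} → run G
t=6: ready={B,C,E,F,G,H} → run G
t=7: ready={B,C,E,F,G,H} → run G
t=8: ready={B,C,E,F,G,H} → run G
t=9: ready={B,C,E,F,G,H} → run G
t=10: ready={B,C,E,F,G,H} → run G
t=11: ready={B,C,E,F,G,H} → run G
t=12: ready={B,C,E,F,H} → run H
t=13: ready={B,C,E,F,H} → run H
t=14: ready={B,C,E,F,H} → run H
t=15: ready={B,C,E,F,H} → run H
t=16: ready={B,C,E,F,H} → run H
t=17: ready={B,C,E,F} → run E
t=18: ready={B,C,E,F} → run E
t=19: ready={B,C,E,F} → run E
t=20: ready={B,C,E,F} → run E
t=21: ready={B,C,E,F} → run E
t=22: ready={B,C,E,F} → run E
t=23: ready={B,C,E,F} → run E
t=24: ready={B,C,F} → run F
t=25: ready={B,C,F} → run F
t=26: ready={B,C,F} → run F
t=27: ready={B,C,F} → run F
t=28: ready={B,C,F} → run F
t=29: ready={B,C,F} → run F
t=30: ready={B,C,F} → run F
t=31: ready={B,C,F} → run F
t=32: ready={B,C} → run B
t=33: ready={B,C} → run B
t=34: ready={B,C} → run B
t=35: ready={B,C} → run B
t=36: ready={B,C} → run B
t=37: ready={B,C} → run B
t=38: ready={B,C} → run B
t=39: ready={B,C} → run B
t=40: ready={C} → run C
t=41: ready={C} → run C
t=42: ready={C} → run C
t=43: ready={C} → run C
t=44: (idle)
t=45: (idle)
t=46: (idle)
t=47: (idle)
t=48: (idle)
t=49: (idle)

context switches = 8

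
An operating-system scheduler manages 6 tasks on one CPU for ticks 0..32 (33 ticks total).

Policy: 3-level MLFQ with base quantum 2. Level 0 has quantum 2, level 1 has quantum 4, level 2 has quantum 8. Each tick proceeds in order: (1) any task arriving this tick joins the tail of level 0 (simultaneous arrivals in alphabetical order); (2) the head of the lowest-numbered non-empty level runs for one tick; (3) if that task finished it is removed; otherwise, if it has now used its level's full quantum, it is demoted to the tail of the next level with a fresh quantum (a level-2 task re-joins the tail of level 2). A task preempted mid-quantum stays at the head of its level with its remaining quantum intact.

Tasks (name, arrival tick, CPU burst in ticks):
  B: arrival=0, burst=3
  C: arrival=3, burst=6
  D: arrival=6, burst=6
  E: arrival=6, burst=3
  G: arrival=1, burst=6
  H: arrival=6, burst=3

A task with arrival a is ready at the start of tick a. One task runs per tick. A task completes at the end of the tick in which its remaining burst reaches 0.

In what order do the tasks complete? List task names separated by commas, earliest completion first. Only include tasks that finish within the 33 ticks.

completion order = B, G, C, D, E, H

t=0: L0/L1/L2 = B/-/- → run B
t=1: L0/L1/L2 = BG/-/- → run B
t=2: L0/L1/L2 = G/B/- → run G
t=3: L0/L1/L2 = GC/B/- → run G
t=4: L0/L1/L2 = C/BG/- → run C
t=5: L0/L1/L2 = C/BG/- → run C
t=6: L0/L1/L2 = DEH/BGC/- → run D
t=7: L0/L1/L2 = DEH/BGC/- → run D
t=8: L0/L1/L2 = EH/BGCD/- → run E
t=9: L0/L1/L2 = EH/BGCD/- → run E
t=10: L0/L1/L2 = H/BGCDE/- → run H
t=11: L0/L1/L2 = H/BGCDE/- → run H
t=12: L0/L1/L2 = -/BGCDEH/- → run B
t=13: L0/L1/L2 = -/GCDEH/- → run G
t=14: L0/L1/L2 = -/GCDEH/- → run G
t=15: L0/L1/L2 = -/GCDEH/- → run G
t=16: L0/L1/L2 = -/GCDEH/- → run G
t=17: L0/L1/L2 = -/CDEH/- → run C
t=18: L0/L1/L2 = -/CDEH/- → run C
t=19: L0/L1/L2 = -/CDEH/- → run C
t=20: L0/L1/L2 = -/CDEH/- → run C
t=21: L0/L1/L2 = -/DEH/- → run D
t=22: L0/L1/L2 = -/DEH/- → run D
t=23: L0/L1/L2 = -/DEH/- → run D
t=24: L0/L1/L2 = -/DEH/- → run D
t=25: L0/L1/L2 = -/EH/- → run E
t=26: L0/L1/L2 = -/H/- → run H
t=27: (idle)
t=28: (idle)
t=29: (idle)
t=30: (idle)
t=31: (idle)
t=32: (idle)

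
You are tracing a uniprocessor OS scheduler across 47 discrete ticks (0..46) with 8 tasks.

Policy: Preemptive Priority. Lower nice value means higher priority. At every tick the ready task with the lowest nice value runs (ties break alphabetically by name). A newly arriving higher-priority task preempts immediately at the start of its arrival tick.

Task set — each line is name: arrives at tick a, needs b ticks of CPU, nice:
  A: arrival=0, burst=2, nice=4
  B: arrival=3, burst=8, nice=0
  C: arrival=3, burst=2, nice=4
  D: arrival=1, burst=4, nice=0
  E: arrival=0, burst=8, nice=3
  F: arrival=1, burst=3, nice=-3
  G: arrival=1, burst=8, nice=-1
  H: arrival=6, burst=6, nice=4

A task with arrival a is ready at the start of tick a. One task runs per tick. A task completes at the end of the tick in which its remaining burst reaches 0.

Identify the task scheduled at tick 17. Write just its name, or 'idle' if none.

t=0: ready={A,E} → run E
t=1: ready={A,D,E,F,G} → run F
t=2: ready={A,D,E,F,G} → run F
t=3: ready={A,B,C,D,E,F,G} → run F
t=4: ready={A,B,C,D,E,G} → run G
t=5: ready={A,B,C,D,E,G} → run G
t=6: ready={A,B,C,D,E,G,H} → run G
t=7: ready={A,B,C,D,E,G,H} → run G
t=8: ready={A,B,C,D,E,G,H} → run G
t=9: ready={A,B,C,D,E,G,H} → run G
t=10: ready={A,B,C,D,E,G,H} → run G
t=11: ready={A,B,C,D,E,G,H} → run G
t=12: ready={A,B,C,D,E,H} → run B
t=13: ready={A,B,C,D,E,H} → run B
t=14: ready={A,B,C,D,E,H} → run B
t=15: ready={A,B,C,D,E,H} → run B
t=16: ready={A,B,C,D,E,H} → run B
t=17: ready={A,B,C,D,E,H} → run B
t=18: ready={A,B,C,D,E,H} → run B
t=19: ready={A,B,C,D,E,H} → run B
t=20: ready={A,C,D,E,H} → run D
t=21: ready={A,C,D,E,H} → run D
t=22: ready={A,C,D,E,H} → run D
t=23: ready={A,C,D,E,H} → run D
t=24: ready={A,C,E,H} → run E
t=25: ready={A,C,E,H} → run E
t=26: ready={A,C,E,H} → run E
t=27: ready={A,C,E,H} → run E
t=28: ready={A,C,E,H} → run E
t=29: ready={A,C,E,H} → run E
t=30: ready={A,C,E,H} → run E
t=31: ready={A,C,H} → run A
t=32: ready={A,C,H} → run A
t=33: ready={C,H} → run C
t=34: ready={C,H} → run C
t=35: ready={H} → run H
t=36: ready={H} → run H
t=37: ready={H} → run H
t=38: ready={H} → run H
t=39: ready={H} → run H
t=40: ready={H} → run H
t=41: (idle)
t=42: (idle)
t=43: (idle)
t=44: (idle)
t=45: (idle)
t=46: (idle)

running at tick 17 = B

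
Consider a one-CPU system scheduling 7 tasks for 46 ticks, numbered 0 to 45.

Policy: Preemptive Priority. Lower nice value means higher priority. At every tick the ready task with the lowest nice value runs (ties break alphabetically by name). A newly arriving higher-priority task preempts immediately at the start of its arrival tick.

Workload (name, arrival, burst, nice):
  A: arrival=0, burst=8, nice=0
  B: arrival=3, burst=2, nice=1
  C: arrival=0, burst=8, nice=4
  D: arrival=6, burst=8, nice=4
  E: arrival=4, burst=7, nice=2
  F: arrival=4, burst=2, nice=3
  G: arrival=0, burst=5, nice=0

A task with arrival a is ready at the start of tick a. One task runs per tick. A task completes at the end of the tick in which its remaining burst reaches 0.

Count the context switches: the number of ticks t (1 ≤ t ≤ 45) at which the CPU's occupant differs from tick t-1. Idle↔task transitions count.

t=0: ready={A,C,G} → run A
t=1: ready={A,C,G} → run A
t=2: ready={A,C,G} → run A
t=3: ready={A,B,C,G} → run A
t=4: ready={A,B,C,E,F,G} → run A
t=5: ready={A,B,C,E,F,G} → run A
t=6: ready={A,B,C,D,E,F,G} → run A
t=7: ready={A,B,C,D,E,F,G} → run A
t=8: ready={B,C,D,E,F,G} → run G
t=9: ready={B,C,D,E,F,G} → run G
t=10: ready={B,C,D,E,F,G} → run G
t=11: ready={B,C,D,E,F,G} → run G
t=12: ready={B,C,D,E,F,G} → run G
t=13: ready={B,C,D,E,F} → run B
t=14: ready={B,C,D,E,F} → run B
t=15: ready={C,D,E,F} → run E
t=16: ready={C,D,E,F} → run E
t=17: ready={C,D,E,F} → run E
t=18: ready={C,D,E,F} → run E
t=19: ready={C,D,E,F} → run E
t=20: ready={C,D,E,F} → run E
t=21: ready={C,D,E,F} → run E
t=22: ready={C,D,F} → run F
t=23: ready={C,D,F} → run F
t=24: ready={C,D} → run C
t=25: ready={C,D} → run C
t=26: ready={C,D} → run C
t=27: ready={C,D} → run C
t=28: ready={C,D} → run C
t=29: ready={C,D} → run C
t=30: ready={C,D} → run C
t=31: ready={C,D} → run C
t=32: ready={D} → run D
t=33: ready={D} → run D
t=34: ready={D} → run D
t=35: ready={D} → run D
t=36: ready={D} → run D
t=37: ready={D} → run D
t=38: ready={D} → run D
t=39: ready={D} → run D
t=40: (idle)
t=41: (idle)
t=42: (idle)
t=43: (idle)
t=44: (idle)
t=45: (idle)

context switches = 7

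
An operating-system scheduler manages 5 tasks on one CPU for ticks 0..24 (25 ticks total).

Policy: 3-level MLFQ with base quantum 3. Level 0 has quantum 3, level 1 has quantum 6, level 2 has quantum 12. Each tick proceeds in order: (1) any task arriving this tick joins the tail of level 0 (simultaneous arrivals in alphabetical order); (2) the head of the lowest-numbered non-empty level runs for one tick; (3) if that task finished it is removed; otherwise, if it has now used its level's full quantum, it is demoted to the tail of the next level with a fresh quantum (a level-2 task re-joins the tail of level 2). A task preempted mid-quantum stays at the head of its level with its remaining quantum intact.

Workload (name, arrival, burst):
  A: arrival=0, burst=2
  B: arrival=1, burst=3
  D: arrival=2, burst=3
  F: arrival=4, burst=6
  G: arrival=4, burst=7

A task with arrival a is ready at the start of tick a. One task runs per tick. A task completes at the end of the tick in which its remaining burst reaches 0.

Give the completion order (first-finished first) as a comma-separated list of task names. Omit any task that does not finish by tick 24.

completion order = A, B, D, F, G

t=0: L0/L1/L2 = A/-/- → run A
t=1: L0/L1/L2 = AB/-/- → run A
t=2: L0/L1/L2 = BD/-/- → run B
t=3: L0/L1/L2 = BD/-/- → run B
t=4: L0/L1/L2 = BDFG/-/- → run B
t=5: L0/L1/L2 = DFG/-/- → run D
t=6: L0/L1/L2 = DFG/-/- → run D
t=7: L0/L1/L2 = DFG/-/- → run D
t=8: L0/L1/L2 = FG/-/- → run F
t=9: L0/L1/L2 = FG/-/- → run F
t=10: L0/L1/L2 = FG/-/- → run F
t=11: L0/L1/L2 = G/F/- → run G
t=12: L0/L1/L2 = G/F/- → run G
t=13: L0/L1/L2 = G/F/- → run G
t=14: L0/L1/L2 = -/FG/- → run F
t=15: L0/L1/L2 = -/FG/- → run F
t=16: L0/L1/L2 = -/FG/- → run F
t=17: L0/L1/L2 = -/G/- → run G
t=18: L0/L1/L2 = -/G/- → run G
t=19: L0/L1/L2 = -/G/- → run G
t=20: L0/L1/L2 = -/G/- → run G
t=21: (idle)
t=22: (idle)
t=23: (idle)
t=24: (idle)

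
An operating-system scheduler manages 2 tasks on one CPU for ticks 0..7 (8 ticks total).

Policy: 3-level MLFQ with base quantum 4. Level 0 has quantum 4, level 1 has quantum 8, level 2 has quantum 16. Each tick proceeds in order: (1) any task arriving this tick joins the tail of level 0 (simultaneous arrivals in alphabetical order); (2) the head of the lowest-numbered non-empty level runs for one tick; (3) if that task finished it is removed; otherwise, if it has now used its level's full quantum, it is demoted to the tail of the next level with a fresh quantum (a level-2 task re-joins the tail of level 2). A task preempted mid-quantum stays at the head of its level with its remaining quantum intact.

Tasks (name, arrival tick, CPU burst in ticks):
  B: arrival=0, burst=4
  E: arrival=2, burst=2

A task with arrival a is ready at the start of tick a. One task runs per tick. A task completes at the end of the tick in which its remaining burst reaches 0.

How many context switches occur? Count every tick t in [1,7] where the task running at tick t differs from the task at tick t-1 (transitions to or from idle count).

t=0: L0/L1/L2 = B/-/- → run B
t=1: L0/L1/L2 = B/-/- → run B
t=2: L0/L1/L2 = BE/-/- → run B
t=3: L0/L1/L2 = BE/-/- → run B
t=4: L0/L1/L2 = E/-/- → run E
t=5: L0/L1/L2 = E/-/- → run E
t=6: (idle)
t=7: (idle)

context switches = 2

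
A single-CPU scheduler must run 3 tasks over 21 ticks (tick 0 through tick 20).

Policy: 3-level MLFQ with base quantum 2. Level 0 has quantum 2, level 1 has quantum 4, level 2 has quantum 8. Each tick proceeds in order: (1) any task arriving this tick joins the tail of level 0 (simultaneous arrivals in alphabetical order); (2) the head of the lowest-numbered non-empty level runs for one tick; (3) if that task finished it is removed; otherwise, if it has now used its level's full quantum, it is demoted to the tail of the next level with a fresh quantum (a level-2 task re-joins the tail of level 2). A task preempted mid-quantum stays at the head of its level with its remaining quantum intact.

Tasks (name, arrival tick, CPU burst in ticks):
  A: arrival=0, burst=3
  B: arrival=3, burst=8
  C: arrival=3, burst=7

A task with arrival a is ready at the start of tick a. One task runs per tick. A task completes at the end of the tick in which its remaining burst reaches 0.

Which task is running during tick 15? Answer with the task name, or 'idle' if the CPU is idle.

t=0: L0/L1/L2 = A/-/- → run A
t=1: L0/L1/L2 = A/-/- → run A
t=2: L0/L1/L2 = -/A/- → run A
t=3: L0/L1/L2 = BC/-/- → run B
t=4: L0/L1/L2 = BC/-/- → run B
t=5: L0/L1/L2 = C/B/- → run C
t=6: L0/L1/L2 = C/B/- → run C
t=7: L0/L1/L2 = -/BC/- → run B
t=8: L0/L1/L2 = -/BC/- → run B
t=9: L0/L1/L2 = -/BC/- → run B
t=10: L0/L1/L2 = -/BC/- → run B
t=11: L0/L1/L2 = -/C/B → run C
t=12: L0/L1/L2 = -/C/B → run C
t=13: L0/L1/L2 = -/C/B → run C
t=14: L0/L1/L2 = -/C/B → run C
t=15: L0/L1/L2 = -/-/BC → run B
t=16: L0/L1/L2 = -/-/BC → run B
t=17: L0/L1/L2 = -/-/C → run C
t=18: (idle)
t=19: (idle)
t=20: (idle)

running at tick 15 = B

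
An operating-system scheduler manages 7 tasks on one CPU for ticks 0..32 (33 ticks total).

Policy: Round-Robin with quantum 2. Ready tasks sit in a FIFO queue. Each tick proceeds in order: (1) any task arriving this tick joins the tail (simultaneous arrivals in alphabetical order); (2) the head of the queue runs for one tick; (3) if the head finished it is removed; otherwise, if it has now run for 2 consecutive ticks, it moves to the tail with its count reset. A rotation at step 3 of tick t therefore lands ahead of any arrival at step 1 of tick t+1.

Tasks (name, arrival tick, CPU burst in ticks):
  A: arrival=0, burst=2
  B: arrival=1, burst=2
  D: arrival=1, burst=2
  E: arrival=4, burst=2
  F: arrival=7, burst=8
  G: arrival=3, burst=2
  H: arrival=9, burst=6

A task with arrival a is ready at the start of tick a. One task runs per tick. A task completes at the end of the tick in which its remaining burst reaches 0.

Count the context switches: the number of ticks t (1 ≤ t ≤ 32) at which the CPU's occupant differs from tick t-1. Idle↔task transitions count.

context switches = 12

t=0: queue=[A] q_used=0 → run A
t=1: queue=[A,B,D] q_used=1 → run A
t=2: queue=[B,D] q_used=0 → run B
t=3: queue=[B,D,G] q_used=1 → run B
t=4: queue=[D,G,E] q_used=0 → run D
t=5: queue=[D,G,E] q_used=1 → run D
t=6: queue=[G,E] q_used=0 → run G
t=7: queue=[G,E,F] q_used=1 → run G
t=8: queue=[E,F] q_used=0 → run E
t=9: queue=[E,F,H] q_used=1 → run E
t=10: queue=[F,H] q_used=0 → run F
t=11: queue=[F,H] q_used=1 → run F
t=12: queue=[H,F] q_used=0 → run H
t=13: queue=[H,F] q_used=1 → run H
t=14: queue=[F,H] q_used=0 → run F
t=15: queue=[F,H] q_used=1 → run F
t=16: queue=[H,F] q_used=0 → run H
t=17: queue=[H,F] q_used=1 → run H
t=18: queue=[F,H] q_used=0 → run F
t=19: queue=[F,H] q_used=1 → run F
t=20: queue=[H,F] q_used=0 → run H
t=21: queue=[H,F] q_used=1 → run H
t=22: queue=[F] q_used=0 → run F
t=23: queue=[F] q_used=1 → run F
t=24: (idle)
t=25: (idle)
t=26: (idle)
t=27: (idle)
t=28: (idle)
t=29: (idle)
t=30: (idle)
t=31: (idle)
t=32: (idle)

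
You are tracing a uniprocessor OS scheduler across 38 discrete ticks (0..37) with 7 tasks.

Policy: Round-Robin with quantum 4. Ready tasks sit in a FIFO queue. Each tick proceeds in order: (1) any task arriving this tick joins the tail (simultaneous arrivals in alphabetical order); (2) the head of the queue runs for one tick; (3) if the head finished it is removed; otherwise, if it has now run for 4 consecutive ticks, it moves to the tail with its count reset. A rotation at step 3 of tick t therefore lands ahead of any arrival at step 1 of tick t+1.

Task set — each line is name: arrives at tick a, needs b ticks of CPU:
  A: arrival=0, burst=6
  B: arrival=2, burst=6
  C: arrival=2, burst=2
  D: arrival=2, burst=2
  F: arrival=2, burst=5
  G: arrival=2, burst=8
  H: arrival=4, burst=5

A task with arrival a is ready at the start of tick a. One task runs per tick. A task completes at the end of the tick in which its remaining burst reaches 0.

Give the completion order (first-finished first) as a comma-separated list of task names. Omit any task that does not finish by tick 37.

t=0: queue=[A] q_used=0 → run A
t=1: queue=[A] q_used=1 → run A
t=2: queue=[A,B,C,D,F,G] q_used=2 → run A
t=3: queue=[A,B,C,D,F,G] q_used=3 → run A
t=4: queue=[B,C,D,F,G,A,H] q_used=0 → run B
t=5: queue=[B,C,D,F,G,A,H] q_used=1 → run B
t=6: queue=[B,C,D,F,G,A,H] q_used=2 → run B
t=7: queue=[B,C,D,F,G,A,H] q_used=3 → run B
t=8: queue=[C,D,F,G,A,H,B] q_used=0 → run C
t=9: queue=[C,D,F,G,A,H,B] q_used=1 → run C
t=10: queue=[D,F,G,A,H,B] q_used=0 → run D
t=11: queue=[D,F,G,A,H,B] q_used=1 → run D
t=12: queue=[F,G,A,H,B] q_used=0 → run F
t=13: queue=[F,G,A,H,B] q_used=1 → run F
t=14: queue=[F,G,A,H,B] q_used=2 → run F
t=15: queue=[F,G,A,H,B] q_used=3 → run F
t=16: queue=[G,A,H,B,F] q_used=0 → run G
t=17: queue=[G,A,H,B,F] q_used=1 → run G
t=18: queue=[G,A,H,B,F] q_used=2 → run G
t=19: queue=[G,A,H,B,F] q_used=3 → run G
t=20: queue=[A,H,B,F,G] q_used=0 → run A
t=21: queue=[A,H,B,F,G] q_used=1 → run A
t=22: queue=[H,B,F,G] q_used=0 → run H
t=23: queue=[H,B,F,G] q_used=1 → run H
t=24: queue=[H,B,F,G] q_used=2 → run H
t=25: queue=[H,B,F,G] q_used=3 → run H
t=26: queue=[B,F,G,H] q_used=0 → run B
t=27: queue=[B,F,G,H] q_used=1 → run B
t=28: queue=[F,G,H] q_used=0 → run F
t=29: queue=[G,H] q_used=0 → run G
t=30: queue=[G,H] q_used=1 → run G
t=31: queue=[G,H] q_used=2 → run G
t=32: queue=[G,H] q_used=3 → run G
t=33: queue=[H] q_used=0 → run H
t=34: (idle)
t=35: (idle)
t=36: (idle)
t=37: (idle)

completion order = C, D, A, B, F, G, H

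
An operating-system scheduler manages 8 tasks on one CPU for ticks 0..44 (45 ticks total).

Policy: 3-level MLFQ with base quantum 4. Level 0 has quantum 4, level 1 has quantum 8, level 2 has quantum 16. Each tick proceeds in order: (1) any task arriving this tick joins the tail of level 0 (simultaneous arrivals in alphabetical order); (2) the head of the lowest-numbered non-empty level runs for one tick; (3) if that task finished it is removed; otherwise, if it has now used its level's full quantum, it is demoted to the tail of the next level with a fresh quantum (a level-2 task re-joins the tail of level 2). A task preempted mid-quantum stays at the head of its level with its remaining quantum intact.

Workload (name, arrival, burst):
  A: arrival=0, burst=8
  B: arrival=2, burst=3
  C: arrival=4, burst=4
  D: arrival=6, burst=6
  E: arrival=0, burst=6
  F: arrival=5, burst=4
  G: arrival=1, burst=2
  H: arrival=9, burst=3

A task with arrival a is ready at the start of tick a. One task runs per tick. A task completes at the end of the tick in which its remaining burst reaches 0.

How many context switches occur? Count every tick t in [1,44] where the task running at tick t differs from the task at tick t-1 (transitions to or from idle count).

t=0: L0/L1/L2 = AE/-/- → run A
t=1: L0/L1/L2 = AEG/-/- → run A
t=2: L0/L1/L2 = AEGB/-/- → run A
t=3: L0/L1/L2 = AEGB/-/- → run A
t=4: L0/L1/L2 = EGBC/A/- → run E
t=5: L0/L1/L2 = EGBCF/A/- → run E
t=6: L0/L1/L2 = EGBCFD/A/- → run E
t=7: L0/L1/L2 = EGBCFD/A/- → run E
t=8: L0/L1/L2 = GBCFD/AE/- → run G
t=9: L0/L1/L2 = GBCFDH/AE/- → run G
t=10: L0/L1/L2 = BCFDH/AE/- → run B
t=11: L0/L1/L2 = BCFDH/AE/- → run B
t=12: L0/L1/L2 = BCFDH/AE/- → run B
t=13: L0/L1/L2 = CFDH/AE/- → run C
t=14: L0/L1/L2 = CFDH/AE/- → run C
t=15: L0/L1/L2 = CFDH/AE/- → run C
t=16: L0/L1/L2 = CFDH/AE/- → run C
t=17: L0/L1/L2 = FDH/AE/- → run F
t=18: L0/L1/L2 = FDH/AE/- → run F
t=19: L0/L1/L2 = FDH/AE/- → run F
t=20: L0/L1/L2 = FDH/AE/- → run F
t=21: L0/L1/L2 = DH/AE/- → run D
t=22: L0/L1/L2 = DH/AE/- → run D
t=23: L0/L1/L2 = DH/AE/- → run D
t=24: L0/L1/L2 = DH/AE/- → run D
t=25: L0/L1/L2 = H/AED/- → run H
t=26: L0/L1/L2 = H/AED/- → run H
t=27: L0/L1/L2 = H/AED/- → run H
t=28: L0/L1/L2 = -/AED/- → run A
t=29: L0/L1/L2 = -/AED/- → run A
t=30: L0/L1/L2 = -/AED/- → run A
t=31: L0/L1/L2 = -/AED/- → run A
t=32: L0/L1/L2 = -/ED/- → run E
t=33: L0/L1/L2 = -/ED/- → run E
t=34: L0/L1/L2 = -/D/- → run D
t=35: L0/L1/L2 = -/D/- → run D
t=36: (idle)
t=37: (idle)
t=38: (idle)
t=39: (idle)
t=40: (idle)
t=41: (idle)
t=42: (idle)
t=43: (idle)
t=44: (idle)

context switches = 11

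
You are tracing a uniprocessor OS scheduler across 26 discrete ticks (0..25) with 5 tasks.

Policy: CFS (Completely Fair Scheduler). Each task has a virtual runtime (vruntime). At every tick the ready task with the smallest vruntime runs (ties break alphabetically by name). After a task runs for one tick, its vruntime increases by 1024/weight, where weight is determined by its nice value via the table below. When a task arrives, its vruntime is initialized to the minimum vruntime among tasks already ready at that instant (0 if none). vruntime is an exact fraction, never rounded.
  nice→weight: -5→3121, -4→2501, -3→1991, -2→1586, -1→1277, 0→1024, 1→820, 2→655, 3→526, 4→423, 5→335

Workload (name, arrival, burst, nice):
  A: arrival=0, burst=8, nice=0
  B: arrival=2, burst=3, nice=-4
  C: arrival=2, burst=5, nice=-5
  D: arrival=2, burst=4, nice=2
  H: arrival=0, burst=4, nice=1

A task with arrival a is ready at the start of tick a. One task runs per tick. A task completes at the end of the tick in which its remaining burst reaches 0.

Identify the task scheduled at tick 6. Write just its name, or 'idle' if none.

running at tick 6 = H

t=0: vr[A=0 H=0] → run A
t=1: vr[A=1 H=0] → run H
t=2: vr[A=1 B=1 C=1 D=1 H=256/205] → run A
t=3: vr[A=2 B=1 C=1 D=1 H=256/205] → run B
t=4: vr[A=2 B=3525/2501 C=1 D=1 H=256/205] → run C
t=5: vr[A=2 B=3525/2501 C=4145/3121 D=1 H=256/205] → run D
t=6: vr[A=2 B=3525/2501 C=4145/3121 D=1679/655 H=256/205] → run H
t=7: vr[A=2 B=3525/2501 C=4145/3121 D=1679/655 H=512/205] → run C
t=8: vr[A=2 B=3525/2501 C=5169/3121 D=1679/655 H=512/205] → run B
t=9: vr[A=2 B=4549/2501 C=5169/3121 D=1679/655 H=512/205] → run C
t=10: vr[A=2 B=4549/2501 C=6193/3121 D=1679/655 H=512/205] → run B
t=11: vr[A=2 C=6193/3121 D=1679/655 H=512/205] → run C
t=12: vr[A=2 C=7217/3121 D=1679/655 H=512/205] → run A
t=13: vr[A=3 C=7217/3121 D=1679/655 H=512/205] → run C
t=14: vr[A=3 D=1679/655 H=512/205] → run H
t=15: vr[A=3 D=1679/655 H=768/205] → run D
t=16: vr[A=3 D=2703/655 H=768/205] → run A
t=17: vr[A=4 D=2703/655 H=768/205] → run H
t=18: vr[A=4 D=2703/655] → run A
t=19: vr[A=5 D=2703/655] → run D
t=20: vr[A=5 D=3727/655] → run A
t=21: vr[A=6 D=3727/655] → run D
t=22: vr[A=6] → run A
t=23: vr[A=7] → run A
t=24: (idle)
t=25: (idle)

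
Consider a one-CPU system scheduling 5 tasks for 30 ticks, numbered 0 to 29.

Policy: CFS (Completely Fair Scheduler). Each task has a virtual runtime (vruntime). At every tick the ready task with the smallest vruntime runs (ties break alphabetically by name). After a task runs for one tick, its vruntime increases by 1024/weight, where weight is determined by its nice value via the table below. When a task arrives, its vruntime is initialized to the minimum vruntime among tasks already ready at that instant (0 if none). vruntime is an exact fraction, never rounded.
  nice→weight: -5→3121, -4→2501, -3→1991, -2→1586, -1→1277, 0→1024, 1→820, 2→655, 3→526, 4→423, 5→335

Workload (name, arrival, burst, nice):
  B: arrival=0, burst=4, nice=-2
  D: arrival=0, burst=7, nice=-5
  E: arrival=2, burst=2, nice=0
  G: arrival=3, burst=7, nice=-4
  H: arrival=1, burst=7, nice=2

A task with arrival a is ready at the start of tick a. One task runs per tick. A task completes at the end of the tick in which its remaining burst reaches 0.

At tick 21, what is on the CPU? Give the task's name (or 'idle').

running at tick 21 = G

t=0: vr[B=0 D=0] → run B
t=1: vr[B=512/793 D=0 H=0] → run D
t=2: vr[B=512/793 D=1024/3121 E=0 H=0] → run E
t=3: vr[B=512/793 D=1024/3121 E=1 G=0 H=0] → run G
t=4: vr[B=512/793 D=1024/3121 E=1 G=1024/2501 H=0] → run H
t=5: vr[B=512/793 D=1024/3121 E=1 G=1024/2501 H=1024/655] → run D
t=6: vr[B=512/793 D=2048/3121 E=1 G=1024/2501 H=1024/655] → run G
t=7: vr[B=512/793 D=2048/3121 E=1 G=2048/2501 H=1024/655] → run B
t=8: vr[B=1024/793 D=2048/3121 E=1 G=2048/2501 H=1024/655] → run D
t=9: vr[B=1024/793 D=3072/3121 E=1 G=2048/2501 H=1024/655] → run G
t=10: vr[B=1024/793 D=3072/3121 E=1 G=3072/2501 H=1024/655] → run D
t=11: vr[B=1024/793 D=4096/3121 E=1 G=3072/2501 H=1024/655] → run E
t=12: vr[B=1024/793 D=4096/3121 G=3072/2501 H=1024/655] → run G
t=13: vr[B=1024/793 D=4096/3121 G=4096/2501 H=1024/655] → run B
t=14: vr[B=1536/793 D=4096/3121 G=4096/2501 H=1024/655] → run D
t=15: vr[B=1536/793 D=5120/3121 G=4096/2501 H=1024/655] → run H
t=16: vr[B=1536/793 D=5120/3121 G=4096/2501 H=2048/655] → run G
t=17: vr[B=1536/793 D=5120/3121 G=5120/2501 H=2048/655] → run D
t=18: vr[B=1536/793 D=6144/3121 G=5120/2501 H=2048/655] → run B
t=19: vr[D=6144/3121 G=5120/2501 H=2048/655] → run D
t=20: vr[G=5120/2501 H=2048/655] → run G
t=21: vr[G=6144/2501 H=2048/655] → run G
t=22: vr[H=2048/655] → run H
t=23: vr[H=3072/655] → run H
t=24: vr[H=4096/655] → run H
t=25: vr[H=1024/131] → run H
t=26: vr[H=6144/655] → run H
t=27: (idle)
t=28: (idle)
t=29: (idle)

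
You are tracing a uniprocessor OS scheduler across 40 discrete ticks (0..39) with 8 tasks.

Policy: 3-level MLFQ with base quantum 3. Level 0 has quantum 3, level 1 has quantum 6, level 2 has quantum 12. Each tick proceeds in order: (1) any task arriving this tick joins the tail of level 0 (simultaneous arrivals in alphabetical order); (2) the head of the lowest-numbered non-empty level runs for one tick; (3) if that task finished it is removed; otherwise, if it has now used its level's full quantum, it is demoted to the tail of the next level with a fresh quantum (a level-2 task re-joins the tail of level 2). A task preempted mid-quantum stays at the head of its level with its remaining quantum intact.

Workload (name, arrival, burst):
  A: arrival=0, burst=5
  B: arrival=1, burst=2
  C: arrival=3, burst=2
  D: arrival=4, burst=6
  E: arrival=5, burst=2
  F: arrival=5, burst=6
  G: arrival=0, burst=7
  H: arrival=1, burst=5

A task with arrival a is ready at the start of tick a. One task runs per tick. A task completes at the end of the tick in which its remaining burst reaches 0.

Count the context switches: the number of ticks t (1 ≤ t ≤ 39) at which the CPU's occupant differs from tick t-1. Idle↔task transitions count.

context switches = 13

t=0: L0/L1/L2 = AG/-/- → run A
t=1: L0/L1/L2 = AGBH/-/- → run A
t=2: L0/L1/L2 = AGBH/-/- → run A
t=3: L0/L1/L2 = GBHC/A/- → run G
t=4: L0/L1/L2 = GBHCD/A/- → run G
t=5: L0/L1/L2 = GBHCDEF/A/- → run G
t=6: L0/L1/L2 = BHCDEF/AG/- → run B
t=7: L0/L1/L2 = BHCDEF/AG/- → run B
t=8: L0/L1/L2 = HCDEF/AG/- → run H
t=9: L0/L1/L2 = HCDEF/AG/- → run H
t=10: L0/L1/L2 = HCDEF/AG/- → run H
t=11: L0/L1/L2 = CDEF/AGH/- → run C
t=12: L0/L1/L2 = CDEF/AGH/- → run C
t=13: L0/L1/L2 = DEF/AGH/- → run D
t=14: L0/L1/L2 = DEF/AGH/- → run D
t=15: L0/L1/L2 = DEF/AGH/- → run D
t=16: L0/L1/L2 = EF/AGHD/- → run E
t=17: L0/L1/L2 = EF/AGHD/- → run E
t=18: L0/L1/L2 = F/AGHD/- → run F
t=19: L0/L1/L2 = F/AGHD/- → run F
t=20: L0/L1/L2 = F/AGHD/- → run F
t=21: L0/L1/L2 = -/AGHDF/- → run A
t=22: L0/L1/L2 = -/AGHDF/- → run A
t=23: L0/L1/L2 = -/GHDF/- → run G
t=24: L0/L1/L2 = -/GHDF/- → run G
t=25: L0/L1/L2 = -/GHDF/- → run G
t=26: L0/L1/L2 = -/GHDF/- → run G
t=27: L0/L1/L2 = -/HDF/- → run H
t=28: L0/L1/L2 = -/HDF/- → run H
t=29: L0/L1/L2 = -/DF/- → run D
t=30: L0/L1/L2 = -/DF/- → run D
t=31: L0/L1/L2 = -/DF/- → run D
t=32: L0/L1/L2 = -/F/- → run F
t=33: L0/L1/L2 = -/F/- → run F
t=34: L0/L1/L2 = -/F/- → run F
t=35: (idle)
t=36: (idle)
t=37: (idle)
t=38: (idle)
t=39: (idle)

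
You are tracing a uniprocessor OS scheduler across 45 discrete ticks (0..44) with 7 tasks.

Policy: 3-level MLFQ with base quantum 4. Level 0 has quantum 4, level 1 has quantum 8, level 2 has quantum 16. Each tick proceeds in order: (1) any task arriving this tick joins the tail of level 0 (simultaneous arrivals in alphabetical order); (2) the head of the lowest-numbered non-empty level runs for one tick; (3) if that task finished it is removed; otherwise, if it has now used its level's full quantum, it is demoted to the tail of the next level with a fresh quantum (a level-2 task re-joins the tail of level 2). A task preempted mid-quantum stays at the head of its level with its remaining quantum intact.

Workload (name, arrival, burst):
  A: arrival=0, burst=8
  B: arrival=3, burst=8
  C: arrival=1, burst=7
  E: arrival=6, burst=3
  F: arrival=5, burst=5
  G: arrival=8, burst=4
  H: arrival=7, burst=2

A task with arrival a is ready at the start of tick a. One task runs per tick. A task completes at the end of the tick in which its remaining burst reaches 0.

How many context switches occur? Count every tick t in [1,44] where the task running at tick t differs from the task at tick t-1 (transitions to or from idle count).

context switches = 11

t=0: L0/L1/L2 = A/-/- → run A
t=1: L0/L1/L2 = AC/-/- → run A
t=2: L0/L1/L2 = AC/-/- → run A
t=3: L0/L1/L2 = ACB/-/- → run A
t=4: L0/L1/L2 = CB/A/- → run C
t=5: L0/L1/L2 = CBF/A/- → run C
t=6: L0/L1/L2 = CBFE/A/- → run C
t=7: L0/L1/L2 = CBFEH/A/- → run C
t=8: L0/L1/L2 = BFEHG/AC/- → run B
t=9: L0/L1/L2 = BFEHG/AC/- → run B
t=10: L0/L1/L2 = BFEHG/AC/- → run B
t=11: L0/L1/L2 = BFEHG/AC/- → run B
t=12: L0/L1/L2 = FEHG/ACB/- → run F
t=13: L0/L1/L2 = FEHG/ACB/- → run F
t=14: L0/L1/L2 = FEHG/ACB/- → run F
t=15: L0/L1/L2 = FEHG/ACB/- → run F
t=16: L0/L1/L2 = EHG/ACBF/- → run E
t=17: L0/L1/L2 = EHG/ACBF/- → run E
t=18: L0/L1/L2 = EHG/ACBF/- → run E
t=19: L0/L1/L2 = HG/ACBF/- → run H
t=20: L0/L1/L2 = HG/ACBF/- → run H
t=21: L0/L1/L2 = G/ACBF/- → run G
t=22: L0/L1/L2 = G/ACBF/- → run G
t=23: L0/L1/L2 = G/ACBF/- → run G
t=24: L0/L1/L2 = G/ACBF/- → run G
t=25: L0/L1/L2 = -/ACBF/- → run A
t=26: L0/L1/L2 = -/ACBF/- → run A
t=27: L0/L1/L2 = -/ACBF/- → run A
t=28: L0/L1/L2 = -/ACBF/- → run A
t=29: L0/L1/L2 = -/CBF/- → run C
t=30: L0/L1/L2 = -/CBF/- → run C
t=31: L0/L1/L2 = -/CBF/- → run C
t=32: L0/L1/L2 = -/BF/- → run B
t=33: L0/L1/L2 = -/BF/- → run B
t=34: L0/L1/L2 = -/BF/- → run B
t=35: L0/L1/L2 = -/BF/- → run B
t=36: L0/L1/L2 = -/F/- → run F
t=37: (idle)
t=38: (idle)
t=39: (idle)
t=40: (idle)
t=41: (idle)
t=42: (idle)
t=43: (idle)
t=44: (idle)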